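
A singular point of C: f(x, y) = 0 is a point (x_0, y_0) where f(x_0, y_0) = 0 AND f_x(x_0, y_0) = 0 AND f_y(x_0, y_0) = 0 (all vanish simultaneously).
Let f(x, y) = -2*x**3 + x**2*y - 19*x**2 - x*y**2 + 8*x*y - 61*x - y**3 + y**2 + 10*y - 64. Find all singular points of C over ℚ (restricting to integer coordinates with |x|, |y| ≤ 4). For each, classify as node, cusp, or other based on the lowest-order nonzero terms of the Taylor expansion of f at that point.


Singular points: {(-3, 1)}; classification: cusp.

Compute partial derivatives:
  f_x = -6*x**2 + 2*x*y - 38*x - y**2 + 8*y - 61.
  f_y = x**2 - 2*x*y + 8*x - 3*y**2 + 2*y + 10.
Scan x_0 ∈ {−4, ..., 4}. For each x_0, f_y(x_0, y) is a polynomial in y; find its integer roots y ∈ {−4, ..., 4}, then test f_x and f at those candidates.
  x = -4: f_y(-4, y) = -3*y**2 + 10*y - 6; no integer root y with |y| ≤ 4.
  x = -3: f_y(-3, y) = -3*y**2 + 8*y - 5; vanishes at y ∈ {1}. (-3, 1): f_x = 0, f = 0 — SINGULAR.
  x = -2: f_y(-2, y) = -3*y**2 + 6*y - 2; no integer root y with |y| ≤ 4.
  x = -1: f_y(-1, y) = -3*y**2 + 4*y + 3; no integer root y with |y| ≤ 4.
  x = 0: f_y(0, y) = -3*y**2 + 2*y + 10; no integer root y with |y| ≤ 4.
  x = 1: f_y(1, y) = 19 - 3*y**2; no integer root y with |y| ≤ 4.
  x = 2: f_y(2, y) = -3*y**2 - 2*y + 30; no integer root y with |y| ≤ 4.
  x = 3: f_y(3, y) = -3*y**2 - 4*y + 43; no integer root y with |y| ≤ 4.
  x = 4: f_y(4, y) = -3*y**2 - 6*y + 58; no integer root y with |y| ≤ 4.
Only singular point on the grid: (-3, 1).
Classify: substitute x = -3 + u, y = 1 + v and expand: f = -2*u**3 + u**2*v - u*v**2 - v**3 + v**2.
No constant or linear terms (consistent with a singular point). Quadratic part: v**2. Cubic part: -2*u**3 + u**2*v - u*v**2 - v**3.
The quadratic part v**2 is a perfect square, so there is a single (double) tangent line v = 0, i.e. y = 1. Restricting the cubic part to that line (v = 0) leaves -2*u**3 ≠ 0, so f is not divisible by v and the branch is v² ≈ 2*u**3 to lowest order — this is a cusp.
Classification: cusp.


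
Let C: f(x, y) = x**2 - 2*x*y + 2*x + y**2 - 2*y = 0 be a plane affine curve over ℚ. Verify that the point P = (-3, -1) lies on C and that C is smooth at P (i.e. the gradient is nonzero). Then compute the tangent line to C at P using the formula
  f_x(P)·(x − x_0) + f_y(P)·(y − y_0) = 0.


Tangent line at P: -2*x + 2*y - 4 = 0.

Step 1: f(-3, -1) = 0, so P lies on C.
Step 2: partial derivatives
  f_x(x, y) = 2*x - 2*y + 2, f_y(x, y) = -2*x + 2*y - 2.
  f_x(P) = -2, f_y(P) = 2 (gradient nonzero, so P is smooth).
Step 3: tangent line at P: -2·(x − -3) + 2·(y − -1) = 0.
Expanding: -2*x + 2*y - 4 = 0.


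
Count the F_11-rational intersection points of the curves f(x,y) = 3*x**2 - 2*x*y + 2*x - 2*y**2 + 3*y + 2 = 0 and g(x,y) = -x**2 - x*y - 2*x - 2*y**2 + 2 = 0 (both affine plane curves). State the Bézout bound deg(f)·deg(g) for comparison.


Common zeros: ∅; count = 0; Bézout bound = 4.

deg(f) = 2, deg(g) = 2, so Bézout bound = 4.
Scan x ∈ F_11. For each x, list the y ∈ F_11 with f(x, y) ≡ 0 and those with g(x, y) ≡ 0 (mod 11); the common zeros in that column are the intersection.
  x = 0: f ≡ 0 at y ∈ {2, 5}; g ≡ 0 at y ∈ {1, 10}; common: ∅.
  x = 1: f ≡ 0 at y ∈ ∅; g ≡ 0 at y ∈ {2, 3}; common: ∅.
  x = 2: f ≡ 0 at y ∈ ∅; g ≡ 0 at y ∈ {5}; common: ∅.
  x = 3: f ≡ 0 at y ∈ {6, 9}; g ≡ 0 at y ∈ {7, 8}; common: ∅.
  x = 4: f ≡ 0 at y ∈ {6, 8}; g ≡ 0 at y ∈ {0, 9}; common: ∅.
  x = 5: f ≡ 0 at y ∈ ∅; g ≡ 0 at y ∈ {0, 3}; common: ∅.
  x = 6: f ≡ 0 at y ∈ {3, 9}; g ≡ 0 at y ∈ {2, 6}; common: ∅.
  x = 7: f ≡ 0 at y ∈ ∅; g ≡ 0 at y ∈ {4, 9}; common: ∅.
  x = 8: f ≡ 0 at y ∈ {2, 8}; g ≡ 0 at y ∈ {1, 6}; common: ∅.
  x = 9: f ≡ 0 at y ∈ ∅; g ≡ 0 at y ∈ {4, 8}; common: ∅.
  x = 10: f ≡ 0 at y ∈ {3, 5}; g ≡ 0 at y ∈ {7, 10}; common: ∅.
Collecting: common zeros = ∅, so the count is 0.
Comparison with the Bézout bound: 0 ≤ 4 = deg(f)·deg(g), as expected for curves with no common component (the affine F_11-count falls short of the bound because intersections may lie at infinity, over extension fields, or carry multiplicity).


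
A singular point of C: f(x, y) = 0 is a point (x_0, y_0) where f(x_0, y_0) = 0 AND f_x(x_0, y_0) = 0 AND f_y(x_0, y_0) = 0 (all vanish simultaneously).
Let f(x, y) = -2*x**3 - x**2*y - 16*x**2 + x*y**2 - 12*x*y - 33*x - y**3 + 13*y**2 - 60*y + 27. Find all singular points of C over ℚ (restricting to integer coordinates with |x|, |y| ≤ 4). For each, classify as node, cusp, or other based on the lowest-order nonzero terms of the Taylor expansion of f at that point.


Singular points: {(-3, 3)}; classification: node.

Compute partial derivatives:
  f_x = -6*x**2 - 2*x*y - 32*x + y**2 - 12*y - 33.
  f_y = -x**2 + 2*x*y - 12*x - 3*y**2 + 26*y - 60.
Scan x_0 ∈ {−4, ..., 4}. For each x_0, f_y(x_0, y) is a polynomial in y; find its integer roots y ∈ {−4, ..., 4}, then test f_x and f at those candidates.
  x = -4: f_y(-4, y) = -3*y**2 + 18*y - 28; no integer root y with |y| ≤ 4.
  x = -3: f_y(-3, y) = -3*y**2 + 20*y - 33; vanishes at y ∈ {3}. (-3, 3): f_x = 0, f = 0 — SINGULAR.
  x = -2: f_y(-2, y) = -3*y**2 + 22*y - 40; vanishes at y ∈ {4}. (-2, 4): f_x = -9 ≠ 0.
  x = -1: f_y(-1, y) = -3*y**2 + 24*y - 49; no integer root y with |y| ≤ 4.
  x = 0: f_y(0, y) = -3*y**2 + 26*y - 60; no integer root y with |y| ≤ 4.
  x = 1: f_y(1, y) = -3*y**2 + 28*y - 73; no integer root y with |y| ≤ 4.
  x = 2: f_y(2, y) = -3*y**2 + 30*y - 88; no integer root y with |y| ≤ 4.
  x = 3: f_y(3, y) = -3*y**2 + 32*y - 105; no integer root y with |y| ≤ 4.
  x = 4: f_y(4, y) = -3*y**2 + 34*y - 124; no integer root y with |y| ≤ 4.
Only singular point on the grid: (-3, 3).
Classify: substitute x = -3 + u, y = 3 + v and expand: f = -2*u**3 - u**2*v - u**2 + u*v**2 - v**3 + v**2.
No constant or linear terms (consistent with a singular point). Quadratic part: -u**2 + v**2. Cubic part: -2*u**3 - u**2*v + u*v**2 - v**3.
The quadratic part v**2 - u**2 = (v − u)(v + u) splits into two distinct linear factors, so there are two distinct tangent lines y − 3 = ±(x − -3) — this is a node (ordinary double point).
Classification: node.


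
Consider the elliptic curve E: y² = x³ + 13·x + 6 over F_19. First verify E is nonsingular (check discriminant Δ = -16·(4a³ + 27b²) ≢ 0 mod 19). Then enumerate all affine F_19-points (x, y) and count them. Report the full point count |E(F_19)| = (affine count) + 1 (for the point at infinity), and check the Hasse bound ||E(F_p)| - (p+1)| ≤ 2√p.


Affine points = {(0, 5), (0, 14), (1, 1), (1, 18), (5, 5), (5, 14), (9, 4), (9, 15), (11, 6), (11, 13), (12, 3), (12, 16), (13, 4), (13, 15), (14, 5), (14, 14), (15, 2), (15, 17), (16, 4), (16, 15), (18, 7), (18, 12)}; affine count = 22; |E(F_19)| = 23.

Discriminant check: Δ ∝ 4a³ + 27b² = 4·13³ + 27·6² = 4·2197 + 27·36 ≡ 13 (mod 19). Nonzero ⇒ E is nonsingular.
For each x ∈ F_19, compute rhs = x³ + 13·x + 6 mod 19, then count y ∈ F_19 with y² ≡ rhs.
  x = 0: rhs = 6, matching y values: 5, 14 (2 points).
  x = 1: rhs = 1, matching y values: 1, 18 (2 points).
  x = 2: rhs = 2, matching y values: none (0 points).
  x = 3: rhs = 15, matching y values: none (0 points).
  x = 4: rhs = 8, matching y values: none (0 points).
  x = 5: rhs = 6, matching y values: 5, 14 (2 points).
  x = 6: rhs = 15, matching y values: none (0 points).
  x = 7: rhs = 3, matching y values: none (0 points).
  x = 8: rhs = 14, matching y values: none (0 points).
  x = 9: rhs = 16, matching y values: 4, 15 (2 points).
  x = 10: rhs = 15, matching y values: none (0 points).
  x = 11: rhs = 17, matching y values: 6, 13 (2 points).
  x = 12: rhs = 9, matching y values: 3, 16 (2 points).
  x = 13: rhs = 16, matching y values: 4, 15 (2 points).
  x = 14: rhs = 6, matching y values: 5, 14 (2 points).
  x = 15: rhs = 4, matching y values: 2, 17 (2 points).
  x = 16: rhs = 16, matching y values: 4, 15 (2 points).
  x = 17: rhs = 10, matching y values: none (0 points).
  x = 18: rhs = 11, matching y values: 7, 12 (2 points).
Total affine count: 22.
Full point count |E(F_19)| = 22 + 1 = 23.
Hasse bound: |23 − (19+1)| = |3| = 3 ≤ 2√19 ≈ 8.7178 ✓.


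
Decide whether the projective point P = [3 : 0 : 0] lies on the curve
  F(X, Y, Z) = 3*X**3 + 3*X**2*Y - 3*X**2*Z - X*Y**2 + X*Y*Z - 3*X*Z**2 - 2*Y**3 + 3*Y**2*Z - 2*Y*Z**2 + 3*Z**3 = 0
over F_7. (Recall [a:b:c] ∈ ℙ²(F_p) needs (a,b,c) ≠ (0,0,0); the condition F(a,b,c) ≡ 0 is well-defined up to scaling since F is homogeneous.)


F(3,0,0) ≡ 4 (mod 7); P is NOT on the curve.

Evaluate F(3, 0, 0) term-by-term (mod 7).
  3*X**3 ↦ 3·27·1·1 = 81
  3*X**2*Y ↦ 3·9·0·1 = 0
  -3*X**2*Z ↦ -3·9·1·0 = 0
  -X*Y**2 ↦ -1·3·0·1 = 0
  X*Y*Z ↦ 1·3·0·0 = 0
  -3*X*Z**2 ↦ -3·3·1·0 = 0
  -2*Y**3 ↦ -2·1·0·1 = 0
  3*Y**2*Z ↦ 3·1·0·0 = 0
  -2*Y*Z**2 ↦ -2·1·0·0 = 0
  3*Z**3 ↦ 3·1·1·0 = 0
Sum: F(3, 0, 0) = (81) + (0) + (0) + (0) + (0) + (0) + (0) + (0) + (0) + (0) = 81.
Reducing mod 7: 81 ≡ 4 (mod 7).
Since F(a, b, c) ≡ 4 ≠ 0 (mod 7), P does NOT lie on the curve.


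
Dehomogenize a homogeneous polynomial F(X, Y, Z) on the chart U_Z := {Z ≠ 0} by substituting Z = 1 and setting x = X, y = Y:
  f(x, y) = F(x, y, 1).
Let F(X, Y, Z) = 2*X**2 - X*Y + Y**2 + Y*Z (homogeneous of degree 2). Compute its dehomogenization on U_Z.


f(x, y) = 2*x**2 - x*y + y**2 + y

On U_Z we set Z = 1. Each monomial c·X^i·Y^j·Z^k in F becomes c·x^i·y^j·1^k = c·x^i·y^j.
Substituting Z = 1: F(X, Y, 1) = 2*x**2 - x*y + y**2 + y.
Note: deg(f) ≤ deg(F) = 2; strict inequality happens when F is divisible by Z (lost terms).


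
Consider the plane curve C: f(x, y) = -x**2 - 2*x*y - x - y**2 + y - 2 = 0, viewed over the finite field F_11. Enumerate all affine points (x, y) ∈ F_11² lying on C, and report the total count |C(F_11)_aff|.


Affine F_11-points: {(0, 5), (0, 7), (4, 0), (4, 4), (6, 0), (7, 2), (7, 7), (9, 1), (9, 4), (10, 1), (10, 2)}; count = 11.

For each of the 121 pairs (x, y) ∈ F_11², evaluate f(x, y) mod 11. Record the zeros.
  x = 0: [0↦9, 1↦9, 2↦7, 3↦3, 4↦8, 5↦0, 6↦1, 7↦0, 8↦8, 9↦3, 10↦7]  zeros at y ∈ {5, 7}
  x = 1: [0↦7, 1↦5, 2↦1, 3↦6, 4↦9, 5↦10, 6↦9, 7↦6, 8↦1, 9↦5, 10↦7]  zeros at y ∈ ∅
  x = 2: [0↦3, 1↦10, 2↦4, 3↦7, 4↦8, 5↦7, 6↦4, 7↦10, 8↦3, 9↦5, 10↦5]  zeros at y ∈ ∅
  x = 3: [0↦8, 1↦2, 2↦5, 3↦6, 4↦5, 5↦2, 6↦8, 7↦1, 8↦3, 9↦3, 10↦1]  zeros at y ∈ ∅
  x = 4: [0↦0, 1↦3, 2↦4, 3↦3, 4↦0, 5↦6, 6↦10, 7↦1, 8↦1, 9↦10, 10↦6]  zeros at y ∈ {0, 4}
  x = 5: [0↦1, 1↦2, 2↦1, 3↦9, 4↦4, 5↦8, 6↦10, 7↦10, 8↦8, 9↦4, 10↦9]  zeros at y ∈ ∅
  x = 6: [0↦0, 1↦10, 2↦7, 3↦2, 4↦6, 5↦8, 6↦8, 7↦6, 8↦2, 9↦7, 10↦10]  zeros at y ∈ {0}
  x = 7: [0↦8, 1↦5, 2↦0, 3↦4, 4↦6, 5↦6, 6↦4, 7↦0, 8↦5, 9↦8, 10↦9]  zeros at y ∈ {2, 7}
  x = 8: [0↦3, 1↦9, 2↦2, 3↦4, 4↦4, 5↦2, 6↦9, 7↦3, 8↦6, 9↦7, 10↦6]  zeros at y ∈ ∅
  x = 9: [0↦7, 1↦0, 2↦2, 3↦2, 4↦0, 5↦7, 6↦1, 7↦4, 8↦5, 9↦4, 10↦1]  zeros at y ∈ {1, 4}
  x = 10: [0↦9, 1↦0, 2↦0, 3↦9, 4↦5, 5↦10, 6↦2, 7↦3, 8↦2, 9↦10, 10↦5]  zeros at y ∈ {1, 2}
Collecting zeros: affine points = {(0, 5), (0, 7), (4, 0), (4, 4), (6, 0), (7, 2), (7, 7), (9, 1), (9, 4), (10, 1), (10, 2)}.
Total count |C(F_11)_aff| = 11.


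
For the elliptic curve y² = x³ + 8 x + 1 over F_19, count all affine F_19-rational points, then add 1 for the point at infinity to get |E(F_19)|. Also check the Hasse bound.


Affine points = {(0, 1), (0, 18), (2, 5), (2, 14), (7, 1), (7, 18), (8, 8), (8, 11), (9, 2), (9, 17), (10, 6), (10, 13), (12, 1), (12, 18), (14, 8), (14, 11), (15, 0), (16, 8), (16, 11), (18, 7), (18, 12)}; affine count = 21; |E(F_19)| = 22.

Discriminant check: Δ ∝ 4a³ + 27b² = 4·8³ + 27·1² = 4·512 + 27·1 ≡ 4 (mod 19). Nonzero ⇒ E is nonsingular.
For each x ∈ F_19, compute rhs = x³ + 8·x + 1 mod 19, then count y ∈ F_19 with y² ≡ rhs.
  x = 0: rhs = 1, matching y values: 1, 18 (2 points).
  x = 1: rhs = 10, matching y values: none (0 points).
  x = 2: rhs = 6, matching y values: 5, 14 (2 points).
  x = 3: rhs = 14, matching y values: none (0 points).
  x = 4: rhs = 2, matching y values: none (0 points).
  x = 5: rhs = 14, matching y values: none (0 points).
  x = 6: rhs = 18, matching y values: none (0 points).
  x = 7: rhs = 1, matching y values: 1, 18 (2 points).
  x = 8: rhs = 7, matching y values: 8, 11 (2 points).
  x = 9: rhs = 4, matching y values: 2, 17 (2 points).
  x = 10: rhs = 17, matching y values: 6, 13 (2 points).
  x = 11: rhs = 14, matching y values: none (0 points).
  x = 12: rhs = 1, matching y values: 1, 18 (2 points).
  x = 13: rhs = 3, matching y values: none (0 points).
  x = 14: rhs = 7, matching y values: 8, 11 (2 points).
  x = 15: rhs = 0, matching y values: 0 (1 points).
  x = 16: rhs = 7, matching y values: 8, 11 (2 points).
  x = 17: rhs = 15, matching y values: none (0 points).
  x = 18: rhs = 11, matching y values: 7, 12 (2 points).
Total affine count: 21.
Full point count |E(F_19)| = 21 + 1 = 22.
Hasse bound: |22 − (19+1)| = |2| = 2 ≤ 2√19 ≈ 8.7178 ✓.


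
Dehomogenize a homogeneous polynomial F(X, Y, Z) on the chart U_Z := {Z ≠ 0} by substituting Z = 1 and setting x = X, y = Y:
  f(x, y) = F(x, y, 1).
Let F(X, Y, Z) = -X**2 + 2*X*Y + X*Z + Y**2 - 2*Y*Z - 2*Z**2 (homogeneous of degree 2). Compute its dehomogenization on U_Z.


f(x, y) = -x**2 + 2*x*y + x + y**2 - 2*y - 2

On U_Z we set Z = 1. Each monomial c·X^i·Y^j·Z^k in F becomes c·x^i·y^j·1^k = c·x^i·y^j.
Substituting Z = 1: F(X, Y, 1) = -x**2 + 2*x*y + x + y**2 - 2*y - 2.
Note: deg(f) ≤ deg(F) = 2; strict inequality happens when F is divisible by Z (lost terms).


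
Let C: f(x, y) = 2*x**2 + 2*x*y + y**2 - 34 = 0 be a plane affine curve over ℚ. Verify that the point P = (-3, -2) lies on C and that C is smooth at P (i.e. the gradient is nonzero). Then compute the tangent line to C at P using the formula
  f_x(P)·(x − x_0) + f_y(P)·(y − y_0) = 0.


Tangent line at P: -16*x - 10*y - 68 = 0.

Step 1: f(-3, -2) = 0, so P lies on C.
Step 2: partial derivatives
  f_x(x, y) = 4*x + 2*y, f_y(x, y) = 2*x + 2*y.
  f_x(P) = -16, f_y(P) = -10 (gradient nonzero, so P is smooth).
Step 3: tangent line at P: -16·(x − -3) + -10·(y − -2) = 0.
Expanding: -16*x - 10*y - 68 = 0.


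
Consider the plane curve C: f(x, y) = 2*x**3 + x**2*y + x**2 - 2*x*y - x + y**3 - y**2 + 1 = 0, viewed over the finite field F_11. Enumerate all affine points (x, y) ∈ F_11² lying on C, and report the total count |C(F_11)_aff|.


Affine F_11-points: {(0, 9), (3, 3), (3, 4), (3, 5), (5, 1), (7, 2), (8, 3), (9, 2), (9, 3), (9, 7), (10, 2), (10, 8)}; count = 12.

For each of the 121 pairs (x, y) ∈ F_11², evaluate f(x, y) mod 11. Record the zeros.
  x = 0: [0↦1, 1↦1, 2↦5, 3↦8, 4↦5, 5↦2, 6↦5, 7↦9, 8↦9, 9↦0, 10↦10]  zeros at y ∈ {9}
  x = 1: [0↦3, 1↦2, 2↦5, 3↦7, 4↦3, 5↦10, 6↦1, 7↦4, 8↦3, 9↦4, 10↦2]  zeros at y ∈ ∅
  x = 2: [0↦8, 1↦8, 2↦1, 3↦4, 4↦1, 5↦9, 6↦1, 7↦5, 8↦5, 9↦7, 10↦6]  zeros at y ∈ ∅
  x = 3: [0↦6, 1↦9, 2↦5, 3↦0, 4↦0, 5↦0, 6↦6, 7↦2, 8↦5, 9↦10, 10↦1]  zeros at y ∈ {3, 4, 5}
  x = 4: [0↦9, 1↦6, 2↦7, 3↦7, 4↦1, 5↦6, 6↦6, 7↦7, 8↦4, 9↦3, 10↦10]  zeros at y ∈ ∅
  x = 5: [0↦7, 1↦0, 2↦8, 3↦4, 4↦5, 5↦6, 6↦2, 7↦10, 8↦3, 9↦9, 10↦1]  zeros at y ∈ {1}
  x = 6: [0↦1, 1↦3, 2↦9, 3↦3, 4↦2, 5↦1, 6↦6, 7↦1, 8↦3, 9↦7, 10↦8]  zeros at y ∈ ∅
  x = 7: [0↦3, 1↦5, 2↦0, 3↦5, 4↦4, 5↦3, 6↦8, 7↦3, 8↦5, 9↦9, 10↦10]  zeros at y ∈ {2}
  x = 8: [0↦3, 1↦7, 2↦4, 3↦0, 4↦1, 5↦2, 6↦9, 7↦6, 8↦10, 9↦5, 10↦8]  zeros at y ∈ {3}
  x = 9: [0↦2, 1↦10, 2↦0, 3↦0, 4↦5, 5↦10, 6↦10, 7↦0, 8↦8, 9↦7, 10↦3]  zeros at y ∈ {2, 3, 7}
  x = 10: [0↦1, 1↦4, 2↦0, 3↦6, 4↦6, 5↦6, 6↦1, 7↦8, 8↦0, 9↦5, 10↦7]  zeros at y ∈ {2, 8}
Collecting zeros: affine points = {(0, 9), (3, 3), (3, 4), (3, 5), (5, 1), (7, 2), (8, 3), (9, 2), (9, 3), (9, 7), (10, 2), (10, 8)}.
Total count |C(F_11)_aff| = 12.


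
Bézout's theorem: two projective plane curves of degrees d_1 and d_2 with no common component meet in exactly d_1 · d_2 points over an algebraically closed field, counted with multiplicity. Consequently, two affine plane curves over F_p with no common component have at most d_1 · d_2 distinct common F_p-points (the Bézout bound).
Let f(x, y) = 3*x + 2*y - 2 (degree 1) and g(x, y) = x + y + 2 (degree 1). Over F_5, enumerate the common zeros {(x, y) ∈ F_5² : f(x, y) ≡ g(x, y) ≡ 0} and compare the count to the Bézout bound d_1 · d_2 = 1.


Common zeros: {(1, 2)}; count = 1; Bézout bound = 1.

deg(f) = 1, deg(g) = 1, so Bézout bound = 1.
Scan x ∈ F_5. For each x, list the y ∈ F_5 with f(x, y) ≡ 0 and those with g(x, y) ≡ 0 (mod 5); the common zeros in that column are the intersection.
  x = 0: f ≡ 0 at y ∈ {1}; g ≡ 0 at y ∈ {3}; common: ∅.
  x = 1: f ≡ 0 at y ∈ {2}; g ≡ 0 at y ∈ {2}; common: {2}.
  x = 2: f ≡ 0 at y ∈ {3}; g ≡ 0 at y ∈ {1}; common: ∅.
  x = 3: f ≡ 0 at y ∈ {4}; g ≡ 0 at y ∈ {0}; common: ∅.
  x = 4: f ≡ 0 at y ∈ {0}; g ≡ 0 at y ∈ {4}; common: ∅.
Collecting: common zeros = {(1, 2)}, so the count is 1.
Comparison with the Bézout bound: 1 ≤ 1 = deg(f)·deg(g), as expected for curves with no common component (the bound is attained).


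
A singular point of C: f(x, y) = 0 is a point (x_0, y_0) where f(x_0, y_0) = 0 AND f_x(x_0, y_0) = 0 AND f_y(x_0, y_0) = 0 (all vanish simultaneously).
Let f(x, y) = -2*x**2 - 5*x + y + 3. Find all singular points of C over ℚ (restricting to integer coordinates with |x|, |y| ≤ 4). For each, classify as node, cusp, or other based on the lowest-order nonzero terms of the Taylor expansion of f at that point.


No singular points in the scanned grid; C is smooth there.

Compute partial derivatives:
  f_x = -4*x - 5.
  f_y = 1.
f_y = 1 is a nonzero constant, so f_y never vanishes: no point (x, y) can satisfy f = f_x = f_y = 0. In particular no (x, y) ∈ {−4, ..., 4}² is singular; the curve is smooth.


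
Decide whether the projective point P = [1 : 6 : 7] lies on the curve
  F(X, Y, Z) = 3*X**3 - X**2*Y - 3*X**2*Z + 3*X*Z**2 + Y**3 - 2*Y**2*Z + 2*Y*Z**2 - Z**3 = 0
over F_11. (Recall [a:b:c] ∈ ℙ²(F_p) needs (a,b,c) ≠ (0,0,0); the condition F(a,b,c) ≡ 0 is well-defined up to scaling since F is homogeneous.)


F(1,6,7) ≡ 3 (mod 11); P is NOT on the curve.

Evaluate F(1, 6, 7) term-by-term (mod 11).
  3*X**3 ↦ 3·1·1·1 = 3
  -X**2*Y ↦ -1·1·6·1 = -6
  -3*X**2*Z ↦ -3·1·1·7 = -21
  3*X*Z**2 ↦ 3·1·1·49 = 147
  Y**3 ↦ 1·1·216·1 = 216
  -2*Y**2*Z ↦ -2·1·36·7 = -504
  2*Y*Z**2 ↦ 2·1·6·49 = 588
  -Z**3 ↦ -1·1·1·343 = -343
Sum: F(1, 6, 7) = (3) + (-6) + (-21) + (147) + (216) + (-504) + (588) + (-343) = 80.
Reducing mod 11: 80 ≡ 3 (mod 11).
Since F(a, b, c) ≡ 3 ≠ 0 (mod 11), P does NOT lie on the curve.


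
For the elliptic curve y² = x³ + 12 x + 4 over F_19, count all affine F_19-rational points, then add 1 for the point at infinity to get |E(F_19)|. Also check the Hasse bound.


Affine points = {(0, 2), (0, 17), (1, 6), (1, 13), (2, 6), (2, 13), (6, 8), (6, 11), (8, 2), (8, 17), (9, 9), (9, 10), (11, 2), (11, 17), (13, 1), (13, 18), (14, 3), (14, 16), (15, 5), (15, 14), (16, 6), (16, 13)}; affine count = 22; |E(F_19)| = 23.

Discriminant check: Δ ∝ 4a³ + 27b² = 4·12³ + 27·4² = 4·1728 + 27·16 ≡ 10 (mod 19). Nonzero ⇒ E is nonsingular.
For each x ∈ F_19, compute rhs = x³ + 12·x + 4 mod 19, then count y ∈ F_19 with y² ≡ rhs.
  x = 0: rhs = 4, matching y values: 2, 17 (2 points).
  x = 1: rhs = 17, matching y values: 6, 13 (2 points).
  x = 2: rhs = 17, matching y values: 6, 13 (2 points).
  x = 3: rhs = 10, matching y values: none (0 points).
  x = 4: rhs = 2, matching y values: none (0 points).
  x = 5: rhs = 18, matching y values: none (0 points).
  x = 6: rhs = 7, matching y values: 8, 11 (2 points).
  x = 7: rhs = 13, matching y values: none (0 points).
  x = 8: rhs = 4, matching y values: 2, 17 (2 points).
  x = 9: rhs = 5, matching y values: 9, 10 (2 points).
  x = 10: rhs = 3, matching y values: none (0 points).
  x = 11: rhs = 4, matching y values: 2, 17 (2 points).
  x = 12: rhs = 14, matching y values: none (0 points).
  x = 13: rhs = 1, matching y values: 1, 18 (2 points).
  x = 14: rhs = 9, matching y values: 3, 16 (2 points).
  x = 15: rhs = 6, matching y values: 5, 14 (2 points).
  x = 16: rhs = 17, matching y values: 6, 13 (2 points).
  x = 17: rhs = 10, matching y values: none (0 points).
  x = 18: rhs = 10, matching y values: none (0 points).
Total affine count: 22.
Full point count |E(F_19)| = 22 + 1 = 23.
Hasse bound: |23 − (19+1)| = |3| = 3 ≤ 2√19 ≈ 8.7178 ✓.


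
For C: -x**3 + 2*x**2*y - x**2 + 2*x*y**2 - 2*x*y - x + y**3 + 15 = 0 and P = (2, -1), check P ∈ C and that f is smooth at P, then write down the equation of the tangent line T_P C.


Tangent line at P: -21*x - y + 41 = 0.

Step 1: f(2, -1) = 0, so P lies on C.
Step 2: partial derivatives
  f_x(x, y) = -3*x**2 + 4*x*y - 2*x + 2*y**2 - 2*y - 1, f_y(x, y) = 2*x**2 + 4*x*y - 2*x + 3*y**2.
  f_x(P) = -21, f_y(P) = -1 (gradient nonzero, so P is smooth).
Step 3: tangent line at P: -21·(x − 2) + -1·(y − -1) = 0.
Expanding: -21*x - y + 41 = 0.


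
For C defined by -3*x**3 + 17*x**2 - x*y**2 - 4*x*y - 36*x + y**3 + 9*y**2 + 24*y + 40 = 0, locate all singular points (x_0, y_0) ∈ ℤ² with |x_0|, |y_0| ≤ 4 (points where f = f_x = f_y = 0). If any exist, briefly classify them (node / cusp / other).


Singular points: {(2, -2)}; classification: node.

Compute partial derivatives:
  f_x = -9*x**2 + 34*x - y**2 - 4*y - 36.
  f_y = -2*x*y - 4*x + 3*y**2 + 18*y + 24.
Scan x_0 ∈ {−4, ..., 4}. For each x_0, f_y(x_0, y) is a polynomial in y; find its integer roots y ∈ {−4, ..., 4}, then test f_x and f at those candidates.
  x = -4: f_y(-4, y) = 3*y**2 + 26*y + 40; vanishes at y ∈ {-2}. (-4, -2): f_x = -312 ≠ 0.
  x = -3: f_y(-3, y) = 3*y**2 + 24*y + 36; vanishes at y ∈ {-2}. (-3, -2): f_x = -215 ≠ 0.
  x = -2: f_y(-2, y) = 3*y**2 + 22*y + 32; vanishes at y ∈ {-2}. (-2, -2): f_x = -136 ≠ 0.
  x = -1: f_y(-1, y) = 3*y**2 + 20*y + 28; vanishes at y ∈ {-2}. (-1, -2): f_x = -75 ≠ 0.
  x = 0: f_y(0, y) = 3*y**2 + 18*y + 24; vanishes at y ∈ {-4, -2}. (0, -4): f_x = -36 ≠ 0; (0, -2): f_x = -32 ≠ 0.
  x = 1: f_y(1, y) = 3*y**2 + 16*y + 20; vanishes at y ∈ {-2}. (1, -2): f_x = -7 ≠ 0.
  x = 2: f_y(2, y) = 3*y**2 + 14*y + 16; vanishes at y ∈ {-2}. (2, -2): f_x = 0, f = 0 — SINGULAR.
  x = 3: f_y(3, y) = 3*y**2 + 12*y + 12; vanishes at y ∈ {-2}. (3, -2): f_x = -11 ≠ 0.
  x = 4: f_y(4, y) = 3*y**2 + 10*y + 8; vanishes at y ∈ {-2}. (4, -2): f_x = -40 ≠ 0.
Only singular point on the grid: (2, -2).
Classify: substitute x = 2 + u, y = -2 + v and expand: f = -3*u**3 - u**2 - u*v**2 + v**3 + v**2.
No constant or linear terms (consistent with a singular point). Quadratic part: -u**2 + v**2. Cubic part: -3*u**3 - u*v**2 + v**3.
The quadratic part v**2 - u**2 = (v − u)(v + u) splits into two distinct linear factors, so there are two distinct tangent lines y − -2 = ±(x − 2) — this is a node (ordinary double point).
Classification: node.


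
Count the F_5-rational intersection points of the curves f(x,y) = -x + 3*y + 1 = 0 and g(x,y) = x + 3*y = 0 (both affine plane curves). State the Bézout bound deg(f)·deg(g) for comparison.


Common zeros: {(3, 4)}; count = 1; Bézout bound = 1.

deg(f) = 1, deg(g) = 1, so Bézout bound = 1.
Scan x ∈ F_5. For each x, list the y ∈ F_5 with f(x, y) ≡ 0 and those with g(x, y) ≡ 0 (mod 5); the common zeros in that column are the intersection.
  x = 0: f ≡ 0 at y ∈ {3}; g ≡ 0 at y ∈ {0}; common: ∅.
  x = 1: f ≡ 0 at y ∈ {0}; g ≡ 0 at y ∈ {3}; common: ∅.
  x = 2: f ≡ 0 at y ∈ {2}; g ≡ 0 at y ∈ {1}; common: ∅.
  x = 3: f ≡ 0 at y ∈ {4}; g ≡ 0 at y ∈ {4}; common: {4}.
  x = 4: f ≡ 0 at y ∈ {1}; g ≡ 0 at y ∈ {2}; common: ∅.
Collecting: common zeros = {(3, 4)}, so the count is 1.
Comparison with the Bézout bound: 1 ≤ 1 = deg(f)·deg(g), as expected for curves with no common component (the bound is attained).


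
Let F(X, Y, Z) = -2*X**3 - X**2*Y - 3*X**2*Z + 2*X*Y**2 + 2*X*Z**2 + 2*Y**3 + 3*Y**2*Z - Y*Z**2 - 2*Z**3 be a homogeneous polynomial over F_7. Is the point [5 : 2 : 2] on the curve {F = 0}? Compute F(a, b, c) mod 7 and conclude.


F(5,2,2) ≡ 3 (mod 7); P is NOT on the curve.

Evaluate F(5, 2, 2) term-by-term (mod 7).
  -2*X**3 ↦ -2·125·1·1 = -250
  -X**2*Y ↦ -1·25·2·1 = -50
  -3*X**2*Z ↦ -3·25·1·2 = -150
  2*X*Y**2 ↦ 2·5·4·1 = 40
  2*X*Z**2 ↦ 2·5·1·4 = 40
  2*Y**3 ↦ 2·1·8·1 = 16
  3*Y**2*Z ↦ 3·1·4·2 = 24
  -Y*Z**2 ↦ -1·1·2·4 = -8
  -2*Z**3 ↦ -2·1·1·8 = -16
Sum: F(5, 2, 2) = (-250) + (-50) + (-150) + (40) + (40) + (16) + (24) + (-8) + (-16) = -354.
Reducing mod 7: -354 ≡ 3 (mod 7).
Since F(a, b, c) ≡ 3 ≠ 0 (mod 7), P does NOT lie on the curve.


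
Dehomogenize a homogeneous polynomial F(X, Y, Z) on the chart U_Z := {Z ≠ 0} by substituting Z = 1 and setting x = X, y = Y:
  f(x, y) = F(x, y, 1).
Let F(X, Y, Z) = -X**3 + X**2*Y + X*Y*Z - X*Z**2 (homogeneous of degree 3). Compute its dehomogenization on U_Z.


f(x, y) = -x**3 + x**2*y + x*y - x

On U_Z we set Z = 1. Each monomial c·X^i·Y^j·Z^k in F becomes c·x^i·y^j·1^k = c·x^i·y^j.
Substituting Z = 1: F(X, Y, 1) = -x**3 + x**2*y + x*y - x.
Note: deg(f) ≤ deg(F) = 3; strict inequality happens when F is divisible by Z (lost terms).


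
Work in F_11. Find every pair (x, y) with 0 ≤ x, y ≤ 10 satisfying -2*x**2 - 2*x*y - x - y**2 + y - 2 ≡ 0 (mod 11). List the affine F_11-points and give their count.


Affine F_11-points: {(0, 5), (0, 7), (1, 2), (1, 8), (2, 2), (2, 6), (7, 1), (7, 8), (8, 1), (8, 6), (9, 7), (9, 9)}; count = 12.

For each of the 121 pairs (x, y) ∈ F_11², evaluate f(x, y) mod 11. Record the zeros.
  x = 0: [0↦9, 1↦9, 2↦7, 3↦3, 4↦8, 5↦0, 6↦1, 7↦0, 8↦8, 9↦3, 10↦7]  zeros at y ∈ {5, 7}
  x = 1: [0↦6, 1↦4, 2↦0, 3↦5, 4↦8, 5↦9, 6↦8, 7↦5, 8↦0, 9↦4, 10↦6]  zeros at y ∈ {2, 8}
  x = 2: [0↦10, 1↦6, 2↦0, 3↦3, 4↦4, 5↦3, 6↦0, 7↦6, 8↦10, 9↦1, 10↦1]  zeros at y ∈ {2, 6}
  x = 3: [0↦10, 1↦4, 2↦7, 3↦8, 4↦7, 5↦4, 6↦10, 7↦3, 8↦5, 9↦5, 10↦3]  zeros at y ∈ ∅
  x = 4: [0↦6, 1↦9, 2↦10, 3↦9, 4↦6, 5↦1, 6↦5, 7↦7, 8↦7, 9↦5, 10↦1]  zeros at y ∈ ∅
  x = 5: [0↦9, 1↦10, 2↦9, 3↦6, 4↦1, 5↦5, 6↦7, 7↦7, 8↦5, 9↦1, 10↦6]  zeros at y ∈ ∅
  x = 6: [0↦8, 1↦7, 2↦4, 3↦10, 4↦3, 5↦5, 6↦5, 7↦3, 8↦10, 9↦4, 10↦7]  zeros at y ∈ ∅
  x = 7: [0↦3, 1↦0, 2↦6, 3↦10, 4↦1, 5↦1, 6↦10, 7↦6, 8↦0, 9↦3, 10↦4]  zeros at y ∈ {1, 8}
  x = 8: [0↦5, 1↦0, 2↦4, 3↦6, 4↦6, 5↦4, 6↦0, 7↦5, 8↦8, 9↦9, 10↦8]  zeros at y ∈ {1, 6}
  x = 9: [0↦3, 1↦7, 2↦9, 3↦9, 4↦7, 5↦3, 6↦8, 7↦0, 8↦1, 9↦0, 10↦8]  zeros at y ∈ {7, 9}
  x = 10: [0↦8, 1↦10, 2↦10, 3↦8, 4↦4, 5↦9, 6↦1, 7↦2, 8↦1, 9↦9, 10↦4]  zeros at y ∈ ∅
Collecting zeros: affine points = {(0, 5), (0, 7), (1, 2), (1, 8), (2, 2), (2, 6), (7, 1), (7, 8), (8, 1), (8, 6), (9, 7), (9, 9)}.
Total count |C(F_11)_aff| = 12.


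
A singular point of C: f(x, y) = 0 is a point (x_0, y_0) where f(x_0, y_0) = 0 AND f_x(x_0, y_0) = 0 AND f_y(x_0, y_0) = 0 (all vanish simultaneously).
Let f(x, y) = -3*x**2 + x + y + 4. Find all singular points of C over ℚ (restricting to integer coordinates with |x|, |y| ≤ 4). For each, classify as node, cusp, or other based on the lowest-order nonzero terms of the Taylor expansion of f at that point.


No singular points in the scanned grid; C is smooth there.

Compute partial derivatives:
  f_x = 1 - 6*x.
  f_y = 1.
f_y = 1 is a nonzero constant, so f_y never vanishes: no point (x, y) can satisfy f = f_x = f_y = 0. In particular no (x, y) ∈ {−4, ..., 4}² is singular; the curve is smooth.


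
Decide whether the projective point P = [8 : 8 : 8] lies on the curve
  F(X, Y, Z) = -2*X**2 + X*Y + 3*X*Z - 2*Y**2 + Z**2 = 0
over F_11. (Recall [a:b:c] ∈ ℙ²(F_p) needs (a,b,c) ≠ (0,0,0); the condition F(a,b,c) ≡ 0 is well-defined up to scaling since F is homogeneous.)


F(8,8,8) ≡ 9 (mod 11); P is NOT on the curve.

Evaluate F(8, 8, 8) term-by-term (mod 11).
  -2*X**2 ↦ -2·64·1·1 = -128
  X*Y ↦ 1·8·8·1 = 64
  3*X*Z ↦ 3·8·1·8 = 192
  -2*Y**2 ↦ -2·1·64·1 = -128
  Z**2 ↦ 1·1·1·64 = 64
Sum: F(8, 8, 8) = (-128) + (64) + (192) + (-128) + (64) = 64.
Reducing mod 11: 64 ≡ 9 (mod 11).
Since F(a, b, c) ≡ 9 ≠ 0 (mod 11), P does NOT lie on the curve.


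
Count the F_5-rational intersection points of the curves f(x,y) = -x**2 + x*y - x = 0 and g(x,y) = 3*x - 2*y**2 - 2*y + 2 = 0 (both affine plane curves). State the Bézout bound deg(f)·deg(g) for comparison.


Common zeros: {(0, 2)}; count = 1; Bézout bound = 4.

deg(f) = 2, deg(g) = 2, so Bézout bound = 4.
Scan x ∈ F_5. For each x, list the y ∈ F_5 with f(x, y) ≡ 0 and those with g(x, y) ≡ 0 (mod 5); the common zeros in that column are the intersection.
  x = 0: f ≡ 0 at y ∈ {0, 1, 2, 3, 4}; g ≡ 0 at y ∈ {2}; common: {2}.
  x = 1: f ≡ 0 at y ∈ {2}; g ≡ 0 at y ∈ {0, 4}; common: ∅.
  x = 2: f ≡ 0 at y ∈ {3}; g ≡ 0 at y ∈ ∅; common: ∅.
  x = 3: f ≡ 0 at y ∈ {4}; g ≡ 0 at y ∈ ∅; common: ∅.
  x = 4: f ≡ 0 at y ∈ {0}; g ≡ 0 at y ∈ {1, 3}; common: ∅.
Collecting: common zeros = {(0, 2)}, so the count is 1.
Comparison with the Bézout bound: 1 ≤ 4 = deg(f)·deg(g), as expected for curves with no common component (the affine F_5-count falls short of the bound because intersections may lie at infinity, over extension fields, or carry multiplicity).


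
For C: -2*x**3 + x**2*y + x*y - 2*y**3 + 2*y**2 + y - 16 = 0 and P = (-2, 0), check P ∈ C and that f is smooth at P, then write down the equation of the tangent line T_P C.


Tangent line at P: -24*x + 3*y - 48 = 0.

Step 1: f(-2, 0) = 0, so P lies on C.
Step 2: partial derivatives
  f_x(x, y) = -6*x**2 + 2*x*y + y, f_y(x, y) = x**2 + x - 6*y**2 + 4*y + 1.
  f_x(P) = -24, f_y(P) = 3 (gradient nonzero, so P is smooth).
Step 3: tangent line at P: -24·(x − -2) + 3·(y − 0) = 0.
Expanding: -24*x + 3*y - 48 = 0.


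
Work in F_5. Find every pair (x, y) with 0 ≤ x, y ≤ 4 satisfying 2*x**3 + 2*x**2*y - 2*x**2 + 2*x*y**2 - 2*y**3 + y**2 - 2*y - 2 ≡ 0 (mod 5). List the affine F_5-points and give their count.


Affine F_5-points: {(0, 1), (2, 1), (2, 3), (3, 1), (4, 4)}; count = 5.

For each of the 25 pairs (x, y) ∈ F_5², evaluate f(x, y) mod 5. Record the zeros.
  x = 0: [0↦3, 1↦0, 2↦2, 3↦2, 4↦3]  zeros at y ∈ {1}
  x = 1: [0↦3, 1↦4, 2↦4, 3↦1, 4↦3]  zeros at y ∈ ∅
  x = 2: [0↦1, 1↦0, 2↦2, 3↦0, 4↦2]  zeros at y ∈ {1, 3}
  x = 3: [0↦4, 1↦0, 2↦3, 3↦1, 4↦2]  zeros at y ∈ {1}
  x = 4: [0↦4, 1↦1, 2↦4, 3↦1, 4↦0]  zeros at y ∈ {4}
Collecting zeros: affine points = {(0, 1), (2, 1), (2, 3), (3, 1), (4, 4)}.
Total count |C(F_5)_aff| = 5.


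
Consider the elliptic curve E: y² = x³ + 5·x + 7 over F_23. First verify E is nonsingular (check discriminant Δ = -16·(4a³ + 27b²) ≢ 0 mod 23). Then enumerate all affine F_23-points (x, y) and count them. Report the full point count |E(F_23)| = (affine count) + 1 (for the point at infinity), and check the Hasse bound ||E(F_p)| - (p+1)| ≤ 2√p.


Affine points = {(1, 6), (1, 17), (2, 5), (2, 18), (3, 7), (3, 16), (6, 0), (11, 6), (11, 17), (12, 1), (12, 22), (18, 8), (18, 15), (21, 9), (21, 14), (22, 1), (22, 22)}; affine count = 17; |E(F_23)| = 18.

Discriminant check: Δ ∝ 4a³ + 27b² = 4·5³ + 27·7² = 4·125 + 27·49 ≡ 6 (mod 23). Nonzero ⇒ E is nonsingular.
For each x ∈ F_23, compute rhs = x³ + 5·x + 7 mod 23, then count y ∈ F_23 with y² ≡ rhs.
  x = 0: rhs = 7, matching y values: none (0 points).
  x = 1: rhs = 13, matching y values: 6, 17 (2 points).
  x = 2: rhs = 2, matching y values: 5, 18 (2 points).
  x = 3: rhs = 3, matching y values: 7, 16 (2 points).
  x = 4: rhs = 22, matching y values: none (0 points).
  x = 5: rhs = 19, matching y values: none (0 points).
  x = 6: rhs = 0, matching y values: 0 (1 points).
  x = 7: rhs = 17, matching y values: none (0 points).
  x = 8: rhs = 7, matching y values: none (0 points).
  x = 9: rhs = 22, matching y values: none (0 points).
  x = 10: rhs = 22, matching y values: none (0 points).
  x = 11: rhs = 13, matching y values: 6, 17 (2 points).
  x = 12: rhs = 1, matching y values: 1, 22 (2 points).
  x = 13: rhs = 15, matching y values: none (0 points).
  x = 14: rhs = 15, matching y values: none (0 points).
  x = 15: rhs = 7, matching y values: none (0 points).
  x = 16: rhs = 20, matching y values: none (0 points).
  x = 17: rhs = 14, matching y values: none (0 points).
  x = 18: rhs = 18, matching y values: 8, 15 (2 points).
  x = 19: rhs = 15, matching y values: none (0 points).
  x = 20: rhs = 11, matching y values: none (0 points).
  x = 21: rhs = 12, matching y values: 9, 14 (2 points).
  x = 22: rhs = 1, matching y values: 1, 22 (2 points).
Total affine count: 17.
Full point count |E(F_23)| = 17 + 1 = 18.
Hasse bound: |18 − (23+1)| = |-6| = 6 ≤ 2√23 ≈ 9.5917 ✓.


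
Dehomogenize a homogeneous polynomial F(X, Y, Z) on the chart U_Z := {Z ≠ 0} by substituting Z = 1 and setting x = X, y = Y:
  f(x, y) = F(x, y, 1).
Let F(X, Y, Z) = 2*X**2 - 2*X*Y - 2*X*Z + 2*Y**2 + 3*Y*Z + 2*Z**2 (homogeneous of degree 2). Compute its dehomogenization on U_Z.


f(x, y) = 2*x**2 - 2*x*y - 2*x + 2*y**2 + 3*y + 2

On U_Z we set Z = 1. Each monomial c·X^i·Y^j·Z^k in F becomes c·x^i·y^j·1^k = c·x^i·y^j.
Substituting Z = 1: F(X, Y, 1) = 2*x**2 - 2*x*y - 2*x + 2*y**2 + 3*y + 2.
Note: deg(f) ≤ deg(F) = 2; strict inequality happens when F is divisible by Z (lost terms).


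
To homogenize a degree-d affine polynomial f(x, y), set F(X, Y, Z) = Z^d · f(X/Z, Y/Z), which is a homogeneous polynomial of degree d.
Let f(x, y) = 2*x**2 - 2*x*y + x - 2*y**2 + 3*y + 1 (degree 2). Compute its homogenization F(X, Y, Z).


F(X, Y, Z) = 2*X**2 - 2*X*Y + X*Z - 2*Y**2 + 3*Y*Z + Z**2

deg(f) = 2.
Substitute x = X/Z, y = Y/Z into f, then multiply by Z^2.
  monomial 2·x^2·y^0 ↦ 2·X^2·Y^0·Z^0.
  monomial -2·x^1·y^1 ↦ -2·X^1·Y^1·Z^0.
  monomial 1·x^1·y^0 ↦ 1·X^1·Y^0·Z^1.
  monomial -2·x^0·y^2 ↦ -2·X^0·Y^2·Z^0.
  monomial 3·x^0·y^1 ↦ 3·X^0·Y^1·Z^1.
  monomial 1·x^0·y^0 ↦ 1·X^0·Y^0·Z^2.
Collecting: F(X, Y, Z) = 2*X**2 - 2*X*Y + X*Z - 2*Y**2 + 3*Y*Z + Z**2.


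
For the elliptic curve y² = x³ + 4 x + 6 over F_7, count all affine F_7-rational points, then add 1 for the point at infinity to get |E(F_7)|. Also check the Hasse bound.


Affine points = {(1, 2), (1, 5), (2, 1), (2, 6), (4, 3), (4, 4), (5, 2), (5, 5), (6, 1), (6, 6)}; affine count = 10; |E(F_7)| = 11.

Discriminant check: Δ ∝ 4a³ + 27b² = 4·4³ + 27·6² = 4·64 + 27·36 ≡ 3 (mod 7). Nonzero ⇒ E is nonsingular.
For each x ∈ F_7, compute rhs = x³ + 4·x + 6 mod 7, then count y ∈ F_7 with y² ≡ rhs.
  x = 0: rhs = 6, matching y values: none (0 points).
  x = 1: rhs = 4, matching y values: 2, 5 (2 points).
  x = 2: rhs = 1, matching y values: 1, 6 (2 points).
  x = 3: rhs = 3, matching y values: none (0 points).
  x = 4: rhs = 2, matching y values: 3, 4 (2 points).
  x = 5: rhs = 4, matching y values: 2, 5 (2 points).
  x = 6: rhs = 1, matching y values: 1, 6 (2 points).
Total affine count: 10.
Full point count |E(F_7)| = 10 + 1 = 11.
Hasse bound: |11 − (7+1)| = |3| = 3 ≤ 2√7 ≈ 5.2915 ✓.


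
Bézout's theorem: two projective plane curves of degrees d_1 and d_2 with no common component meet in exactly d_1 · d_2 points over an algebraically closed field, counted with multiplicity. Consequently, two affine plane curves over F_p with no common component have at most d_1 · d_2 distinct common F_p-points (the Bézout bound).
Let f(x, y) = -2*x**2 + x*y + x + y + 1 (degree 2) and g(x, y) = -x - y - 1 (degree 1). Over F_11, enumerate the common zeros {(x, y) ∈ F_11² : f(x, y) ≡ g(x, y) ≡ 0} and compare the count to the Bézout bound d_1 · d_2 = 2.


Common zeros: {(0, 10), (7, 3)}; count = 2; Bézout bound = 2.

deg(f) = 2, deg(g) = 1, so Bézout bound = 2.
Scan x ∈ F_11. For each x, list the y ∈ F_11 with f(x, y) ≡ 0 and those with g(x, y) ≡ 0 (mod 11); the common zeros in that column are the intersection.
  x = 0: f ≡ 0 at y ∈ {10}; g ≡ 0 at y ∈ {10}; common: {10}.
  x = 1: f ≡ 0 at y ∈ {0}; g ≡ 0 at y ∈ {9}; common: ∅.
  x = 2: f ≡ 0 at y ∈ {9}; g ≡ 0 at y ∈ {8}; common: ∅.
  x = 3: f ≡ 0 at y ∈ {9}; g ≡ 0 at y ∈ {7}; common: ∅.
  x = 4: f ≡ 0 at y ∈ {1}; g ≡ 0 at y ∈ {6}; common: ∅.
  x = 5: f ≡ 0 at y ∈ {0}; g ≡ 0 at y ∈ {5}; common: ∅.
  x = 6: f ≡ 0 at y ∈ {3}; g ≡ 0 at y ∈ {4}; common: ∅.
  x = 7: f ≡ 0 at y ∈ {3}; g ≡ 0 at y ∈ {3}; common: {3}.
  x = 8: f ≡ 0 at y ∈ {1}; g ≡ 0 at y ∈ {2}; common: ∅.
  x = 9: f ≡ 0 at y ∈ {2}; g ≡ 0 at y ∈ {1}; common: ∅.
  x = 10: f ≡ 0 at y ∈ ∅; g ≡ 0 at y ∈ {0}; common: ∅.
Collecting: common zeros = {(0, 10), (7, 3)}, so the count is 2.
Comparison with the Bézout bound: 2 ≤ 2 = deg(f)·deg(g), as expected for curves with no common component (the bound is attained).


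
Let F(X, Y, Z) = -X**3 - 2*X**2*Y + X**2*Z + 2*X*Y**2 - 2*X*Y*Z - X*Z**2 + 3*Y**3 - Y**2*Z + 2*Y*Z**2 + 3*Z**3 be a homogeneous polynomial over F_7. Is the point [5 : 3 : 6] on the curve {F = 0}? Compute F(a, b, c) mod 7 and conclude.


F(5,3,6) ≡ 6 (mod 7); P is NOT on the curve.

Evaluate F(5, 3, 6) term-by-term (mod 7).
  -X**3 ↦ -1·125·1·1 = -125
  -2*X**2*Y ↦ -2·25·3·1 = -150
  X**2*Z ↦ 1·25·1·6 = 150
  2*X*Y**2 ↦ 2·5·9·1 = 90
  -2*X*Y*Z ↦ -2·5·3·6 = -180
  -X*Z**2 ↦ -1·5·1·36 = -180
  3*Y**3 ↦ 3·1·27·1 = 81
  -Y**2*Z ↦ -1·1·9·6 = -54
  2*Y*Z**2 ↦ 2·1·3·36 = 216
  3*Z**3 ↦ 3·1·1·216 = 648
Sum: F(5, 3, 6) = (-125) + (-150) + (150) + (90) + (-180) + (-180) + (81) + (-54) + (216) + (648) = 496.
Reducing mod 7: 496 ≡ 6 (mod 7).
Since F(a, b, c) ≡ 6 ≠ 0 (mod 7), P does NOT lie on the curve.


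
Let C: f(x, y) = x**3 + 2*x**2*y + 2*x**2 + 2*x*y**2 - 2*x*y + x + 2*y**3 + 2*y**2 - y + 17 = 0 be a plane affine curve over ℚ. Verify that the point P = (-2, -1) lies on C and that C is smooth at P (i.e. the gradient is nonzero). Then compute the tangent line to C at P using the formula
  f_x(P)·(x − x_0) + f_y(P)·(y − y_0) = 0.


Tangent line at P: 17*x + 21*y + 55 = 0.

Step 1: f(-2, -1) = 0, so P lies on C.
Step 2: partial derivatives
  f_x(x, y) = 3*x**2 + 4*x*y + 4*x + 2*y**2 - 2*y + 1, f_y(x, y) = 2*x**2 + 4*x*y - 2*x + 6*y**2 + 4*y - 1.
  f_x(P) = 17, f_y(P) = 21 (gradient nonzero, so P is smooth).
Step 3: tangent line at P: 17·(x − -2) + 21·(y − -1) = 0.
Expanding: 17*x + 21*y + 55 = 0.


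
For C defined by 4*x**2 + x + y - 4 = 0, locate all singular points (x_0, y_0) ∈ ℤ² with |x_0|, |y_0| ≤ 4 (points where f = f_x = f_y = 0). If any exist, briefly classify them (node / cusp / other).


No singular points in the scanned grid; C is smooth there.

Compute partial derivatives:
  f_x = 8*x + 1.
  f_y = 1.
f_y = 1 is a nonzero constant, so f_y never vanishes: no point (x, y) can satisfy f = f_x = f_y = 0. In particular no (x, y) ∈ {−4, ..., 4}² is singular; the curve is smooth.


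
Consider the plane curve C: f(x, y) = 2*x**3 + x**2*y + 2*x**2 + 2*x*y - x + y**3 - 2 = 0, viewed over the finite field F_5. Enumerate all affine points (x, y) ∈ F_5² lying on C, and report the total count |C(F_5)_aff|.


Affine F_5-points: {(0, 3), (1, 1), (1, 2), (2, 0), (3, 2), (4, 2)}; count = 6.

For each of the 25 pairs (x, y) ∈ F_5², evaluate f(x, y) mod 5. Record the zeros.
  x = 0: [0↦3, 1↦4, 2↦1, 3↦0, 4↦2]  zeros at y ∈ {3}
  x = 1: [0↦1, 1↦0, 2↦0, 3↦2, 4↦2]  zeros at y ∈ {1, 2}
  x = 2: [0↦0, 1↦4, 2↦4, 3↦1, 4↦1]  zeros at y ∈ {0}
  x = 3: [0↦2, 1↦3, 2↦0, 3↦4, 4↦1]  zeros at y ∈ {2}
  x = 4: [0↦4, 1↦4, 2↦0, 3↦3, 4↦4]  zeros at y ∈ {2}
Collecting zeros: affine points = {(0, 3), (1, 1), (1, 2), (2, 0), (3, 2), (4, 2)}.
Total count |C(F_5)_aff| = 6.
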